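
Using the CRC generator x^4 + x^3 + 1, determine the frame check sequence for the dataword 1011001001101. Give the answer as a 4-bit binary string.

0011

Append 4 zeros: 10110010011010000. Divide by 11001 (XOR where the leading bit is 1):
  pos 0: 10110 XOR 11001 = 01111
  pos 1: 11110 XOR 11001 = 00111
  pos 3: 11110 XOR 11001 = 00111
  pos 5: 11101 XOR 11001 = 00100
  pos 7: 10010 XOR 11001 = 01011
  pos 8: 10111 XOR 11001 = 01110
  pos 9: 11100 XOR 11001 = 00101
  pos 11: 10100 XOR 11001 = 01101
  pos 12: 11010 XOR 11001 = 00011
Remainder (last 4 bits) = 0011. This is the CRC / FCS.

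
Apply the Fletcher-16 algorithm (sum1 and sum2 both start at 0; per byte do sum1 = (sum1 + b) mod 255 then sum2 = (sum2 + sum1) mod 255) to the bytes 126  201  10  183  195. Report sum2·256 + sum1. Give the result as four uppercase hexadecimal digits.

F0CD

Running sums (mod 255):
  after byte 0 (126): sum1=126, sum2=126
  after byte 1 (201): sum1=72, sum2=198
  after byte 2 (10): sum1=82, sum2=25
  after byte 3 (183): sum1=10, sum2=35
  after byte 4 (195): sum1=205, sum2=240
Checksum = sum2·256 + sum1 = 240·256 + 205 = 61645 = 0xF0CD.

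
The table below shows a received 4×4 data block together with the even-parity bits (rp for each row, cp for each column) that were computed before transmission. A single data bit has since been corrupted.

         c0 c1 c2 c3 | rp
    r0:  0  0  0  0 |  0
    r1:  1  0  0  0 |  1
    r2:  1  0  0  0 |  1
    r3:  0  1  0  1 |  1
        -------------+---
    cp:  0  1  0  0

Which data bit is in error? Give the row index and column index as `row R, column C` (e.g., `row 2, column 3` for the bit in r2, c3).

Recompute each row's even parity and compare to rp:
  r0: data parity 0, sent rp 0 → ok
  r1: data parity 1, sent rp 1 → ok
  r2: data parity 1, sent rp 1 → ok
  r3: data parity 0, sent rp 1 → mismatch
Recompute each column's even parity and compare to cp:
  c0: data parity 0, sent cp 0 → ok
  c1: data parity 1, sent cp 1 → ok
  c2: data parity 0, sent cp 0 → ok
  c3: data parity 1, sent cp 0 → mismatch
Exactly one row (r3) and one column (c3) fail → the flipped bit is at their intersection.

row 3, column 3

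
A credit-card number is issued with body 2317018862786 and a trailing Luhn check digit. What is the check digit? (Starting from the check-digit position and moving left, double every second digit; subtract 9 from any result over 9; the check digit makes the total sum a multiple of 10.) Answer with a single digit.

Partial digits right→left: 6 8 7 2 6 8 8 1 0 7 1 3 2
Double every second digit counting from the check-digit position (so the 1st, 3rd, 5th, ... of the partial from the right).
  doubled (with −9 where >9): 3 5 3 7 0 2 4 → sum 24
  kept as-is: 8 2 8 1 7 3 → sum 29
Total = 24 + 29 = 53.
Check digit = (10 − (53 mod 10)) mod 10 = 7.

7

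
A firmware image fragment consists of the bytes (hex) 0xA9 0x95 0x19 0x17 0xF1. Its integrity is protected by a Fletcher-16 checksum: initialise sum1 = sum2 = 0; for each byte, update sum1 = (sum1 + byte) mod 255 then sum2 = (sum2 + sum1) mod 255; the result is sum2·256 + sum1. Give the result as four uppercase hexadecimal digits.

Running sums (mod 255):
  after byte 0 (0xA9): sum1=169, sum2=169
  after byte 1 (0x95): sum1=63, sum2=232
  after byte 2 (0x19): sum1=88, sum2=65
  after byte 3 (0x17): sum1=111, sum2=176
  after byte 4 (0xF1): sum1=97, sum2=18
Checksum = sum2·256 + sum1 = 18·256 + 97 = 4705 = 0x1261.

1261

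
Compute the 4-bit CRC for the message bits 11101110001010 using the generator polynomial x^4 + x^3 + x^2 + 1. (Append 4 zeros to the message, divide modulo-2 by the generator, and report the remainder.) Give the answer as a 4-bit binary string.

Append 4 zeros: 111011100010100000. Divide by 11101 (XOR where the leading bit is 1):
  pos 0: 11101 XOR 11101 = 00000
  pos 5: 11000 XOR 11101 = 00101
  pos 7: 10110 XOR 11101 = 01011
  pos 8: 10111 XOR 11101 = 01010
  pos 9: 10100 XOR 11101 = 01001
  pos 10: 10010 XOR 11101 = 01111
  pos 11: 11110 XOR 11101 = 00011
Remainder (last 4 bits) = 1100. This is the CRC / FCS.

1100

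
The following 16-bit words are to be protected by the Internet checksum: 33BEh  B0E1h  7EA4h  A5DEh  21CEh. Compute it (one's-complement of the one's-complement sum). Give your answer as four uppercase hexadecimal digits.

D50E

One's-complement addition (fold any carry out of bit 15 back into bit 0):
  0x33BE + 0xB0E1 = 0x0E49F
  0xE49F + 0x7EA4 = 0x16343 → wrap carry → 0x6344
  0x6344 + 0xA5DE = 0x10922 → wrap carry → 0x0923
  0x0923 + 0x21CE = 0x02AF1
One's-complement sum = 0x2AF1.
Checksum = ~0x2AF1 & 0xFFFF = 0xD50E.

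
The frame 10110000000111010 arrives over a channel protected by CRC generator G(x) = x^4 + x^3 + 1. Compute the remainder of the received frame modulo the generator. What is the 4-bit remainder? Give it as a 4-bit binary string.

0000

Modulo-2 division of 10110000000111010 by 11001:
  pos 0: 10110 XOR 11001 = 01111
  pos 1: 11110 XOR 11001 = 00111
  pos 3: 11100 XOR 11001 = 00101
  pos 5: 10100 XOR 11001 = 01101
  pos 6: 11010 XOR 11001 = 00011
  pos 9: 11111 XOR 11001 = 00110
  pos 11: 11001 XOR 11001 = 00000
Remainder = 0000 (zero — the frame passes the CRC check).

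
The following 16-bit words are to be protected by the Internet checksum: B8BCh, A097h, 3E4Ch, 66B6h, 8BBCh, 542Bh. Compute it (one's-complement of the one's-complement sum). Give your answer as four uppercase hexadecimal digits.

One's-complement addition (fold any carry out of bit 15 back into bit 0):
  0xB8BC + 0xA097 = 0x15953 → wrap carry → 0x5954
  0x5954 + 0x3E4C = 0x097A0
  0x97A0 + 0x66B6 = 0x0FE56
  0xFE56 + 0x8BBC = 0x18A12 → wrap carry → 0x8A13
  0x8A13 + 0x542B = 0x0DE3E
One's-complement sum = 0xDE3E.
Checksum = ~0xDE3E & 0xFFFF = 0x21C1.

21C1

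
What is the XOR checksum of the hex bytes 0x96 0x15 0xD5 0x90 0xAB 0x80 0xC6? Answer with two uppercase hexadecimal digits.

2B

XOR the bytes together:
  start with 0x96
  0x96 ⊕ 0x15 = 0x83
  0x83 ⊕ 0xD5 = 0x56
  0x56 ⊕ 0x90 = 0xC6
  0xC6 ⊕ 0xAB = 0x6D
  0x6D ⊕ 0x80 = 0xED
  0xED ⊕ 0xC6 = 0x2B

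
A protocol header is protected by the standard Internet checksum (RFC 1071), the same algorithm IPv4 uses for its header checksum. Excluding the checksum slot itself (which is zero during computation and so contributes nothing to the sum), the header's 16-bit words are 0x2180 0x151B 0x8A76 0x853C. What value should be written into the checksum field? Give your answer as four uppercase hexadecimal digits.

One's-complement addition (fold any carry out of bit 15 back into bit 0):
  0x2180 + 0x151B = 0x0369B
  0x369B + 0x8A76 = 0x0C111
  0xC111 + 0x853C = 0x1464D → wrap carry → 0x464E
One's-complement sum = 0x464E.
Checksum = ~0x464E & 0xFFFF = 0xB9B1.

B9B1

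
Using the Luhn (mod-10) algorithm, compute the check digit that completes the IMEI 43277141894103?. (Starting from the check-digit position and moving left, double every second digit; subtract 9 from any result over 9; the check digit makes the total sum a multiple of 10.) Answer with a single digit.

Partial digits right→left: 3 0 1 4 9 8 1 4 1 7 7 2 3 4
Double every second digit counting from the check-digit position (so the 1st, 3rd, 5th, ... of the partial from the right).
  doubled (with −9 where >9): 6 2 9 2 2 5 6 → sum 32
  kept as-is: 0 4 8 4 7 2 4 → sum 29
Total = 32 + 29 = 61.
Check digit = (10 − (61 mod 10)) mod 10 = 9.

9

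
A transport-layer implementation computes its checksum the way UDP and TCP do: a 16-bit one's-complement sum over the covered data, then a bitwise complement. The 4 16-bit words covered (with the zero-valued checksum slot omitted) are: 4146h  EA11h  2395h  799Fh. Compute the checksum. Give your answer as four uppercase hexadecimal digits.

One's-complement addition (fold any carry out of bit 15 back into bit 0):
  0x4146 + 0xEA11 = 0x12B57 → wrap carry → 0x2B58
  0x2B58 + 0x2395 = 0x04EED
  0x4EED + 0x799F = 0x0C88C
One's-complement sum = 0xC88C.
Checksum = ~0xC88C & 0xFFFF = 0x3773.

3773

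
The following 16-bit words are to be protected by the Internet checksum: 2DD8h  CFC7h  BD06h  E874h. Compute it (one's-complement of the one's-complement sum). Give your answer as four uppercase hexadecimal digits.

One's-complement addition (fold any carry out of bit 15 back into bit 0):
  0x2DD8 + 0xCFC7 = 0x0FD9F
  0xFD9F + 0xBD06 = 0x1BAA5 → wrap carry → 0xBAA6
  0xBAA6 + 0xE874 = 0x1A31A → wrap carry → 0xA31B
One's-complement sum = 0xA31B.
Checksum = ~0xA31B & 0xFFFF = 0x5CE4.

5CE4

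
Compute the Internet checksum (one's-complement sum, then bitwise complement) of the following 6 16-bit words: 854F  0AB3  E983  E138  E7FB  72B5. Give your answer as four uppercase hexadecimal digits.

4A8F

One's-complement addition (fold any carry out of bit 15 back into bit 0):
  0x854F + 0x0AB3 = 0x09002
  0x9002 + 0xE983 = 0x17985 → wrap carry → 0x7986
  0x7986 + 0xE138 = 0x15ABE → wrap carry → 0x5ABF
  0x5ABF + 0xE7FB = 0x142BA → wrap carry → 0x42BB
  0x42BB + 0x72B5 = 0x0B570
One's-complement sum = 0xB570.
Checksum = ~0xB570 & 0xFFFF = 0x4A8F.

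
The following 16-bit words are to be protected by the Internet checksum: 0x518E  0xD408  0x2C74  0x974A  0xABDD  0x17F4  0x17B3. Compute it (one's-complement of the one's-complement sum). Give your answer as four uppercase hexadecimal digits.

3B25

One's-complement addition (fold any carry out of bit 15 back into bit 0):
  0x518E + 0xD408 = 0x12596 → wrap carry → 0x2597
  0x2597 + 0x2C74 = 0x0520B
  0x520B + 0x974A = 0x0E955
  0xE955 + 0xABDD = 0x19532 → wrap carry → 0x9533
  0x9533 + 0x17F4 = 0x0AD27
  0xAD27 + 0x17B3 = 0x0C4DA
One's-complement sum = 0xC4DA.
Checksum = ~0xC4DA & 0xFFFF = 0x3B25.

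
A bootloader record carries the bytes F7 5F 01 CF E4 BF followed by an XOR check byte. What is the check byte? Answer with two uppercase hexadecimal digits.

XOR the bytes together:
  start with 0xF7
  0xF7 ⊕ 0x5F = 0xA8
  0xA8 ⊕ 0x01 = 0xA9
  0xA9 ⊕ 0xCF = 0x66
  0x66 ⊕ 0xE4 = 0x82
  0x82 ⊕ 0xBF = 0x3D

3D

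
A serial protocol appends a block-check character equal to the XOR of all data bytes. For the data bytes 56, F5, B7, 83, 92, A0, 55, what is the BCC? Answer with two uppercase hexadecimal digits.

F0

XOR the bytes together:
  start with 0x56
  0x56 ⊕ 0xF5 = 0xA3
  0xA3 ⊕ 0xB7 = 0x14
  0x14 ⊕ 0x83 = 0x97
  0x97 ⊕ 0x92 = 0x05
  0x05 ⊕ 0xA0 = 0xA5
  0xA5 ⊕ 0x55 = 0xF0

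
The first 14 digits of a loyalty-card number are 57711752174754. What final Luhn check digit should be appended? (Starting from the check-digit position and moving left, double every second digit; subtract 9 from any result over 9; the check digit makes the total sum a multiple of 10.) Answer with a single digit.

Partial digits right→left: 4 5 7 4 7 1 2 5 7 1 1 7 7 5
Double every second digit counting from the check-digit position (so the 1st, 3rd, 5th, ... of the partial from the right).
  doubled (with −9 where >9): 8 5 5 4 5 2 5 → sum 34
  kept as-is: 5 4 1 5 1 7 5 → sum 28
Total = 34 + 28 = 62.
Check digit = (10 − (62 mod 10)) mod 10 = 8.

8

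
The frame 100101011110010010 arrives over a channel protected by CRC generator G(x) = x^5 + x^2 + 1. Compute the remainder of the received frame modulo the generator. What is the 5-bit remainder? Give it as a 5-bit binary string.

Modulo-2 division of 100101011110010010 by 100101:
  pos 0: 100101 XOR 100101 = 000000
  pos 7: 111100 XOR 100101 = 011001
  pos 8: 110011 XOR 100101 = 010110
  pos 9: 101100 XOR 100101 = 001001
  pos 11: 100101 XOR 100101 = 000000
Remainder = 00000 (zero — the frame passes the CRC check).

00000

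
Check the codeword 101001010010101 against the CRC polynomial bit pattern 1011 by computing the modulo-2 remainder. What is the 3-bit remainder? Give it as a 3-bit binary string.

Modulo-2 division of 101001010010101 by 1011:
  pos 0: 1010 XOR 1011 = 0001
  pos 3: 1010 XOR 1011 = 0001
  pos 6: 1100 XOR 1011 = 0111
  pos 7: 1111 XOR 1011 = 0100
  pos 8: 1000 XOR 1011 = 0011
  pos 10: 1110 XOR 1011 = 0101
  pos 11: 1011 XOR 1011 = 0000
Remainder = 000 (zero — the frame passes the CRC check).

000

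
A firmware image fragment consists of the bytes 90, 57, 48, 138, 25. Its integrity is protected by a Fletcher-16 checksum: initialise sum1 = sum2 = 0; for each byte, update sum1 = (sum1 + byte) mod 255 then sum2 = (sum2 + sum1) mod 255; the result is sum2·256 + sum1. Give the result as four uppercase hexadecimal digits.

Running sums (mod 255):
  after byte 0 (90): sum1=90, sum2=90
  after byte 1 (57): sum1=147, sum2=237
  after byte 2 (48): sum1=195, sum2=177
  after byte 3 (138): sum1=78, sum2=0
  after byte 4 (25): sum1=103, sum2=103
Checksum = sum2·256 + sum1 = 103·256 + 103 = 26471 = 0x6767.

6767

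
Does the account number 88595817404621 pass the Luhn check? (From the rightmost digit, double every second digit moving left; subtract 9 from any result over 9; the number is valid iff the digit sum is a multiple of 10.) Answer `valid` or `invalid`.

From the right, keep odd positions and double even positions (subtract 9 from any doubled value over 9):
  doubled (positions 2,4,...): 4 8 8 2 1 1 7 → sum 31
  kept (positions 1,3,...): 1 6 0 7 8 9 8 → sum 39
Total = 70.
70 mod 10 = 0, so the number is valid.

valid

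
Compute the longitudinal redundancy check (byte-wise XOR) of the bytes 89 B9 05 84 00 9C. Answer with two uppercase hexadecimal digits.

2D

XOR the bytes together:
  start with 0x89
  0x89 ⊕ 0xB9 = 0x30
  0x30 ⊕ 0x05 = 0x35
  0x35 ⊕ 0x84 = 0xB1
  0xB1 ⊕ 0x00 = 0xB1
  0xB1 ⊕ 0x9C = 0x2D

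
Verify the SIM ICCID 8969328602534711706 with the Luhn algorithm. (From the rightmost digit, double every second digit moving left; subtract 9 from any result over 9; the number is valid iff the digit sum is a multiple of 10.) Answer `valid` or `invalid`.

valid

From the right, keep odd positions and double even positions (subtract 9 from any doubled value over 9):
  doubled (positions 2,4,...): 0 2 5 6 4 3 4 9 9 → sum 42
  kept (positions 1,3,...): 6 7 1 4 5 0 8 3 6 8 → sum 48
Total = 90.
90 mod 10 = 0, so the number is valid.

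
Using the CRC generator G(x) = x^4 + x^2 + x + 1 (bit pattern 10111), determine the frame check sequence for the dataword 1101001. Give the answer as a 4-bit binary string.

1010

Append 4 zeros: 11010010000. Divide by 10111 (XOR where the leading bit is 1):
  pos 0: 11010 XOR 10111 = 01101
  pos 1: 11010 XOR 10111 = 01101
  pos 2: 11011 XOR 10111 = 01100
  pos 3: 11000 XOR 10111 = 01111
  pos 4: 11110 XOR 10111 = 01001
  pos 5: 10010 XOR 10111 = 00101
Remainder (last 4 bits) = 1010. This is the CRC / FCS.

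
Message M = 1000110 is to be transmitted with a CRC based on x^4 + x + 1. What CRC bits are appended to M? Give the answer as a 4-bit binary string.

Append 4 zeros: 10001100000. Divide by 10011 (XOR where the leading bit is 1):
  pos 0: 10001 XOR 10011 = 00010
  pos 3: 10100 XOR 10011 = 00111
  pos 5: 11100 XOR 10011 = 01111
  pos 6: 11110 XOR 10011 = 01101
Remainder (last 4 bits) = 1101. This is the CRC / FCS.

1101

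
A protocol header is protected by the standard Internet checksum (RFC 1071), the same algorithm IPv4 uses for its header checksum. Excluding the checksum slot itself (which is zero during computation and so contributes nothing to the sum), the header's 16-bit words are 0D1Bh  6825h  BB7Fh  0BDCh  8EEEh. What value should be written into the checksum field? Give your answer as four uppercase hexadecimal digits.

One's-complement addition (fold any carry out of bit 15 back into bit 0):
  0x0D1B + 0x6825 = 0x07540
  0x7540 + 0xBB7F = 0x130BF → wrap carry → 0x30C0
  0x30C0 + 0x0BDC = 0x03C9C
  0x3C9C + 0x8EEE = 0x0CB8A
One's-complement sum = 0xCB8A.
Checksum = ~0xCB8A & 0xFFFF = 0x3475.

3475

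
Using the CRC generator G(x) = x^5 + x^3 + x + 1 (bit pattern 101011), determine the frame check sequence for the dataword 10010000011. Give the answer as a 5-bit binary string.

00110

Append 5 zeros: 1001000001100000. Divide by 101011 (XOR where the leading bit is 1):
  pos 0: 100100 XOR 101011 = 001111
  pos 2: 111100 XOR 101011 = 010111
  pos 3: 101110 XOR 101011 = 000101
  pos 6: 101110 XOR 101011 = 000101
  pos 9: 101000 XOR 101011 = 000011
Remainder (last 5 bits) = 00110. This is the CRC / FCS.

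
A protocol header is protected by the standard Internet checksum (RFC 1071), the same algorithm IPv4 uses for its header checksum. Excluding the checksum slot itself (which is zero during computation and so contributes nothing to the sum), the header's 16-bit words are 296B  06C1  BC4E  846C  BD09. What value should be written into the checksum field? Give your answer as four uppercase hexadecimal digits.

One's-complement addition (fold any carry out of bit 15 back into bit 0):
  0x296B + 0x06C1 = 0x0302C
  0x302C + 0xBC4E = 0x0EC7A
  0xEC7A + 0x846C = 0x170E6 → wrap carry → 0x70E7
  0x70E7 + 0xBD09 = 0x12DF0 → wrap carry → 0x2DF1
One's-complement sum = 0x2DF1.
Checksum = ~0x2DF1 & 0xFFFF = 0xD20E.

D20E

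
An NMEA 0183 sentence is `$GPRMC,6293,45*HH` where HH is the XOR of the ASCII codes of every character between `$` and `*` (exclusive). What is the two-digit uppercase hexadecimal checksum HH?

XOR the ASCII codes of the payload characters:
  'G' = 0x47 → acc = 0x47
  'P' = 0x50 → acc = 0x17
  'R' = 0x52 → acc = 0x45
  'M' = 0x4D → acc = 0x08
  'C' = 0x43 → acc = 0x4B
  ',' = 0x2C → acc = 0x67
  '6' = 0x36 → acc = 0x51
  '2' = 0x32 → acc = 0x63
  '9' = 0x39 → acc = 0x5A
  '3' = 0x33 → acc = 0x69
  ',' = 0x2C → acc = 0x45
  '4' = 0x34 → acc = 0x71
  '5' = 0x35 → acc = 0x44
Checksum = 0x44.

44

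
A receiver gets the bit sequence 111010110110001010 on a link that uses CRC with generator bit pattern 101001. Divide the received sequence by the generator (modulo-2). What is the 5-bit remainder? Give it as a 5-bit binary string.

00110

Modulo-2 division of 111010110110001010 by 101001:
  pos 0: 111010 XOR 101001 = 010011
  pos 1: 100111 XOR 101001 = 001110
  pos 3: 111010 XOR 101001 = 010011
  pos 4: 100111 XOR 101001 = 001110
  pos 6: 111010 XOR 101001 = 010011
  pos 7: 100110 XOR 101001 = 001111
  pos 9: 111101 XOR 101001 = 010100
  pos 10: 101000 XOR 101001 = 000001
Remainder = 00110 (nonzero — an error is detected).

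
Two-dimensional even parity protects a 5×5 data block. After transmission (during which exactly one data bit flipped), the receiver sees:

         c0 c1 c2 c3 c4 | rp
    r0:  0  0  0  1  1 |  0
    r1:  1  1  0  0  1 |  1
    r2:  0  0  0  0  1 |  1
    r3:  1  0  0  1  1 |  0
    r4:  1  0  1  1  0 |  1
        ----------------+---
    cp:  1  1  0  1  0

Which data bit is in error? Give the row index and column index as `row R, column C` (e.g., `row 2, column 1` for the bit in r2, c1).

row 3, column 2

Recompute each row's even parity and compare to rp:
  r0: data parity 0, sent rp 0 → ok
  r1: data parity 1, sent rp 1 → ok
  r2: data parity 1, sent rp 1 → ok
  r3: data parity 1, sent rp 0 → mismatch
  r4: data parity 1, sent rp 1 → ok
Recompute each column's even parity and compare to cp:
  c0: data parity 1, sent cp 1 → ok
  c1: data parity 1, sent cp 1 → ok
  c2: data parity 1, sent cp 0 → mismatch
  c3: data parity 1, sent cp 1 → ok
  c4: data parity 0, sent cp 0 → ok
Exactly one row (r3) and one column (c2) fail → the flipped bit is at their intersection.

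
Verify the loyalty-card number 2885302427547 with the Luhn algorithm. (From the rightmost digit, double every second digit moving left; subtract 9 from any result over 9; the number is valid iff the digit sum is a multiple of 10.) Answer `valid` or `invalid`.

invalid

From the right, keep odd positions and double even positions (subtract 9 from any doubled value over 9):
  doubled (positions 2,4,...): 8 5 8 0 1 7 → sum 29
  kept (positions 1,3,...): 7 5 2 2 3 8 2 → sum 29
Total = 58.
58 mod 10 = 8, so the number is invalid.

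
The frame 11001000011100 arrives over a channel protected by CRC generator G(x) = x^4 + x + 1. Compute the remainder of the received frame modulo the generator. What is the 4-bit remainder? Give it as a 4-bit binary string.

Modulo-2 division of 11001000011100 by 10011:
  pos 0: 11001 XOR 10011 = 01010
  pos 1: 10100 XOR 10011 = 00111
  pos 3: 11100 XOR 10011 = 01111
  pos 4: 11110 XOR 10011 = 01101
  pos 5: 11011 XOR 10011 = 01000
  pos 6: 10001 XOR 10011 = 00010
  pos 9: 10100 XOR 10011 = 00111
Remainder = 0111 (nonzero — an error is detected).

0111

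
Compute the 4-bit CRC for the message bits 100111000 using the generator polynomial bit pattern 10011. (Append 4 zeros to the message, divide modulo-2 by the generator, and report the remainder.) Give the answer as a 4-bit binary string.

Append 4 zeros: 1001110000000. Divide by 10011 (XOR where the leading bit is 1):
  pos 0: 10011 XOR 10011 = 00000
  pos 5: 10000 XOR 10011 = 00011
  pos 8: 11000 XOR 10011 = 01011
Remainder (last 4 bits) = 1011. This is the CRC / FCS.

1011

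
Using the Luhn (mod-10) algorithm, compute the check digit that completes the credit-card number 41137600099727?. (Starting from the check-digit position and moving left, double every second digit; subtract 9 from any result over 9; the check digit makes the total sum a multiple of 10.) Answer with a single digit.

7

Partial digits right→left: 7 2 7 9 9 0 0 0 6 7 3 1 1 4
Double every second digit counting from the check-digit position (so the 1st, 3rd, 5th, ... of the partial from the right).
  doubled (with −9 where >9): 5 5 9 0 3 6 2 → sum 30
  kept as-is: 2 9 0 0 7 1 4 → sum 23
Total = 30 + 23 = 53.
Check digit = (10 − (53 mod 10)) mod 10 = 7.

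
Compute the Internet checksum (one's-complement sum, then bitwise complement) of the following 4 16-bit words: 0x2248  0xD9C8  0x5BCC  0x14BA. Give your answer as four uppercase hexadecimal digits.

9368

One's-complement addition (fold any carry out of bit 15 back into bit 0):
  0x2248 + 0xD9C8 = 0x0FC10
  0xFC10 + 0x5BCC = 0x157DC → wrap carry → 0x57DD
  0x57DD + 0x14BA = 0x06C97
One's-complement sum = 0x6C97.
Checksum = ~0x6C97 & 0xFFFF = 0x9368.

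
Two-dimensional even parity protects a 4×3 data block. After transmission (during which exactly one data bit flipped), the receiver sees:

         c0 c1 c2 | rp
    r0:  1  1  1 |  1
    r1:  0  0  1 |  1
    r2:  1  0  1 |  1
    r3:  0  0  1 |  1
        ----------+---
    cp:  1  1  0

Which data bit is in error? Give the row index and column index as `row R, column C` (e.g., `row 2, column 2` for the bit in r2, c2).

row 2, column 0

Recompute each row's even parity and compare to rp:
  r0: data parity 1, sent rp 1 → ok
  r1: data parity 1, sent rp 1 → ok
  r2: data parity 0, sent rp 1 → mismatch
  r3: data parity 1, sent rp 1 → ok
Recompute each column's even parity and compare to cp:
  c0: data parity 0, sent cp 1 → mismatch
  c1: data parity 1, sent cp 1 → ok
  c2: data parity 0, sent cp 0 → ok
Exactly one row (r2) and one column (c0) fail → the flipped bit is at their intersection.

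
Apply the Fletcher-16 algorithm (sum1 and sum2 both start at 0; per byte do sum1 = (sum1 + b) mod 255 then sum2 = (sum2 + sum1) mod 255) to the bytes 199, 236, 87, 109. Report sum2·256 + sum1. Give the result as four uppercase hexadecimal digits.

0279

Running sums (mod 255):
  after byte 0 (199): sum1=199, sum2=199
  after byte 1 (236): sum1=180, sum2=124
  after byte 2 (87): sum1=12, sum2=136
  after byte 3 (109): sum1=121, sum2=2
Checksum = sum2·256 + sum1 = 2·256 + 121 = 633 = 0x0279.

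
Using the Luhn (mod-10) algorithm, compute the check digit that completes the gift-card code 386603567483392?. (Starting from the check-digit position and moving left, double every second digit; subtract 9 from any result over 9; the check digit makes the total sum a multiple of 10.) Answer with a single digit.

Partial digits right→left: 2 9 3 3 8 4 7 6 5 3 0 6 6 8 3
Double every second digit counting from the check-digit position (so the 1st, 3rd, 5th, ... of the partial from the right).
  doubled (with −9 where >9): 4 6 7 5 1 0 3 6 → sum 32
  kept as-is: 9 3 4 6 3 6 8 → sum 39
Total = 32 + 39 = 71.
Check digit = (10 − (71 mod 10)) mod 10 = 9.

9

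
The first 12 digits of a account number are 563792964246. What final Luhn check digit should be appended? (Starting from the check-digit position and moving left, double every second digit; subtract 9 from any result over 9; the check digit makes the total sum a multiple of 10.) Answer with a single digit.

4

Partial digits right→left: 6 4 2 4 6 9 2 9 7 3 6 5
Double every second digit counting from the check-digit position (so the 1st, 3rd, 5th, ... of the partial from the right).
  doubled (with −9 where >9): 3 4 3 4 5 3 → sum 22
  kept as-is: 4 4 9 9 3 5 → sum 34
Total = 22 + 34 = 56.
Check digit = (10 − (56 mod 10)) mod 10 = 4.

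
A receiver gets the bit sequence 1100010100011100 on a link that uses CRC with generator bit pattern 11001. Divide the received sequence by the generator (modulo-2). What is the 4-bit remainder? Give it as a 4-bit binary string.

1100

Modulo-2 division of 1100010100011100 by 11001:
  pos 0: 11000 XOR 11001 = 00001
  pos 4: 11010 XOR 11001 = 00011
  pos 7: 11001 XOR 11001 = 00000
Remainder = 1100 (nonzero — an error is detected).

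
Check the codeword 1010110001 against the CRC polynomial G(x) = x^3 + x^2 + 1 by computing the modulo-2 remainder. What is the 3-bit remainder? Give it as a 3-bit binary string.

Modulo-2 division of 1010110001 by 1101:
  pos 0: 1010 XOR 1101 = 0111
  pos 1: 1111 XOR 1101 = 0010
  pos 3: 1010 XOR 1101 = 0111
  pos 4: 1110 XOR 1101 = 0011
  pos 6: 1101 XOR 1101 = 0000
Remainder = 000 (zero — the frame passes the CRC check).

000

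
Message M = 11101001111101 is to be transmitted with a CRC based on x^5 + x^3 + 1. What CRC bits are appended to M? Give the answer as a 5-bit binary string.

Append 5 zeros: 1110100111110100000. Divide by 101001 (XOR where the leading bit is 1):
  pos 0: 111010 XOR 101001 = 010011
  pos 1: 100110 XOR 101001 = 001111
  pos 3: 111111 XOR 101001 = 010110
  pos 4: 101101 XOR 101001 = 000100
  pos 7: 100110 XOR 101001 = 001111
  pos 9: 111110 XOR 101001 = 010111
  pos 10: 101110 XOR 101001 = 000111
  pos 13: 111000 XOR 101001 = 010001
Remainder (last 5 bits) = 10001. This is the CRC / FCS.

10001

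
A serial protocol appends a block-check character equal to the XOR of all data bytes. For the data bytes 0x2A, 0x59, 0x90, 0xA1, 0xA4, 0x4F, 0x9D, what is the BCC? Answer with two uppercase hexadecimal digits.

XOR the bytes together:
  start with 0x2A
  0x2A ⊕ 0x59 = 0x73
  0x73 ⊕ 0x90 = 0xE3
  0xE3 ⊕ 0xA1 = 0x42
  0x42 ⊕ 0xA4 = 0xE6
  0xE6 ⊕ 0x4F = 0xA9
  0xA9 ⊕ 0x9D = 0x34

34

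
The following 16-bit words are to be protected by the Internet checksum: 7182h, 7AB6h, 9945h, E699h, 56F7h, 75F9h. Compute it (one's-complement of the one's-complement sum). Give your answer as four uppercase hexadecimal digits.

C6F6

One's-complement addition (fold any carry out of bit 15 back into bit 0):
  0x7182 + 0x7AB6 = 0x0EC38
  0xEC38 + 0x9945 = 0x1857D → wrap carry → 0x857E
  0x857E + 0xE699 = 0x16C17 → wrap carry → 0x6C18
  0x6C18 + 0x56F7 = 0x0C30F
  0xC30F + 0x75F9 = 0x13908 → wrap carry → 0x3909
One's-complement sum = 0x3909.
Checksum = ~0x3909 & 0xFFFF = 0xC6F6.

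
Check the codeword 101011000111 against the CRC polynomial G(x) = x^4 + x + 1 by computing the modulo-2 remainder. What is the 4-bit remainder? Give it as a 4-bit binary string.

0100

Modulo-2 division of 101011000111 by 10011:
  pos 0: 10101 XOR 10011 = 00110
  pos 2: 11010 XOR 10011 = 01001
  pos 3: 10010 XOR 10011 = 00001
  pos 7: 10111 XOR 10011 = 00100
Remainder = 0100 (nonzero — an error is detected).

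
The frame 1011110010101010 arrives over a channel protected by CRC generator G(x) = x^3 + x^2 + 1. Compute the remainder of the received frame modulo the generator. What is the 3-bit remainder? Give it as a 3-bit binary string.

Modulo-2 division of 1011110010101010 by 1101:
  pos 0: 1011 XOR 1101 = 0110
  pos 1: 1101 XOR 1101 = 0000
  pos 5: 1001 XOR 1101 = 0100
  pos 6: 1000 XOR 1101 = 0101
  pos 7: 1011 XOR 1101 = 0110
  pos 8: 1100 XOR 1101 = 0001
  pos 11: 1101 XOR 1101 = 0000
Remainder = 000 (zero — the frame passes the CRC check).

000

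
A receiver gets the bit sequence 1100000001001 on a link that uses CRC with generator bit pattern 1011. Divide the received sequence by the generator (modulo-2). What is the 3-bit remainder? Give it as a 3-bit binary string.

011

Modulo-2 division of 1100000001001 by 1011:
  pos 0: 1100 XOR 1011 = 0111
  pos 1: 1110 XOR 1011 = 0101
  pos 2: 1010 XOR 1011 = 0001
  pos 5: 1000 XOR 1011 = 0011
  pos 7: 1110 XOR 1011 = 0101
  pos 8: 1010 XOR 1011 = 0001
Remainder = 011 (nonzero — an error is detected).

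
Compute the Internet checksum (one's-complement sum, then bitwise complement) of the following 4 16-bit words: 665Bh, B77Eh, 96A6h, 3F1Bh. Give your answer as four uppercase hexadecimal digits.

0C64

One's-complement addition (fold any carry out of bit 15 back into bit 0):
  0x665B + 0xB77E = 0x11DD9 → wrap carry → 0x1DDA
  0x1DDA + 0x96A6 = 0x0B480
  0xB480 + 0x3F1B = 0x0F39B
One's-complement sum = 0xF39B.
Checksum = ~0xF39B & 0xFFFF = 0x0C64.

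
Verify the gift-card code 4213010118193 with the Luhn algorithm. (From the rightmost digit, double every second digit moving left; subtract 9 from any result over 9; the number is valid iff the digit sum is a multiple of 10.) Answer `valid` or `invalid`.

From the right, keep odd positions and double even positions (subtract 9 from any doubled value over 9):
  doubled (positions 2,4,...): 9 7 2 2 6 4 → sum 30
  kept (positions 1,3,...): 3 1 1 0 0 1 4 → sum 10
Total = 40.
40 mod 10 = 0, so the number is valid.

valid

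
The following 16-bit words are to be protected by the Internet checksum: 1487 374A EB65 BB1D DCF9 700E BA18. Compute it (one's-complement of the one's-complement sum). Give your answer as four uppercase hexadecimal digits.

068A

One's-complement addition (fold any carry out of bit 15 back into bit 0):
  0x1487 + 0x374A = 0x04BD1
  0x4BD1 + 0xEB65 = 0x13736 → wrap carry → 0x3737
  0x3737 + 0xBB1D = 0x0F254
  0xF254 + 0xDCF9 = 0x1CF4D → wrap carry → 0xCF4E
  0xCF4E + 0x700E = 0x13F5C → wrap carry → 0x3F5D
  0x3F5D + 0xBA18 = 0x0F975
One's-complement sum = 0xF975.
Checksum = ~0xF975 & 0xFFFF = 0x068A.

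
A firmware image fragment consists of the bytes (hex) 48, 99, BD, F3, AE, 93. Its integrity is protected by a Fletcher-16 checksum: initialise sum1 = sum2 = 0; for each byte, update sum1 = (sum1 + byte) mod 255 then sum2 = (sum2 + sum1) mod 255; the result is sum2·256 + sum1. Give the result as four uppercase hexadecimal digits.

Running sums (mod 255):
  after byte 0 (48): sum1=72, sum2=72
  after byte 1 (99): sum1=225, sum2=42
  after byte 2 (BD): sum1=159, sum2=201
  after byte 3 (F3): sum1=147, sum2=93
  after byte 4 (AE): sum1=66, sum2=159
  after byte 5 (93): sum1=213, sum2=117
Checksum = sum2·256 + sum1 = 117·256 + 213 = 30165 = 0x75D5.

75D5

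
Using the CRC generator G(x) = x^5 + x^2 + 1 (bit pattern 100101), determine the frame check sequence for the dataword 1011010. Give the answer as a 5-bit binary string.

11010

Append 5 zeros: 101101000000. Divide by 100101 (XOR where the leading bit is 1):
  pos 0: 101101 XOR 100101 = 001000
  pos 2: 100000 XOR 100101 = 000101
  pos 5: 101000 XOR 100101 = 001101
Remainder (last 5 bits) = 11010. This is the CRC / FCS.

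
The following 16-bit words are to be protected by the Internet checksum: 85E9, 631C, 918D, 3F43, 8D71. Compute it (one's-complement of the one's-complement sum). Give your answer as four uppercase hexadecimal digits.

One's-complement addition (fold any carry out of bit 15 back into bit 0):
  0x85E9 + 0x631C = 0x0E905
  0xE905 + 0x918D = 0x17A92 → wrap carry → 0x7A93
  0x7A93 + 0x3F43 = 0x0B9D6
  0xB9D6 + 0x8D71 = 0x14747 → wrap carry → 0x4748
One's-complement sum = 0x4748.
Checksum = ~0x4748 & 0xFFFF = 0xB8B7.

B8B7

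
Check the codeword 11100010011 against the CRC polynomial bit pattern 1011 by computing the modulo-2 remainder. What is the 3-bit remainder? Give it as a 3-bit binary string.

Modulo-2 division of 11100010011 by 1011:
  pos 0: 1110 XOR 1011 = 0101
  pos 1: 1010 XOR 1011 = 0001
  pos 4: 1010 XOR 1011 = 0001
  pos 7: 1011 XOR 1011 = 0000
Remainder = 000 (zero — the frame passes the CRC check).

000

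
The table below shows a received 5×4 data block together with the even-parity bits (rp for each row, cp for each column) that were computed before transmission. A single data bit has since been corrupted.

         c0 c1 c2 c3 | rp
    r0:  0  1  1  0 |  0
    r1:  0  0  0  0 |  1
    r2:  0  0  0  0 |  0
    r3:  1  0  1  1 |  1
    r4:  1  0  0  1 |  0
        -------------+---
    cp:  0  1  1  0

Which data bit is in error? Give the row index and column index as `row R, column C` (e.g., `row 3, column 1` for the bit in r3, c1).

Recompute each row's even parity and compare to rp:
  r0: data parity 0, sent rp 0 → ok
  r1: data parity 0, sent rp 1 → mismatch
  r2: data parity 0, sent rp 0 → ok
  r3: data parity 1, sent rp 1 → ok
  r4: data parity 0, sent rp 0 → ok
Recompute each column's even parity and compare to cp:
  c0: data parity 0, sent cp 0 → ok
  c1: data parity 1, sent cp 1 → ok
  c2: data parity 0, sent cp 1 → mismatch
  c3: data parity 0, sent cp 0 → ok
Exactly one row (r1) and one column (c2) fail → the flipped bit is at their intersection.

row 1, column 2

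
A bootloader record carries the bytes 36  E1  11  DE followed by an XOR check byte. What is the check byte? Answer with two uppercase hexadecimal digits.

18

XOR the bytes together:
  start with 0x36
  0x36 ⊕ 0xE1 = 0xD7
  0xD7 ⊕ 0x11 = 0xC6
  0xC6 ⊕ 0xDE = 0x18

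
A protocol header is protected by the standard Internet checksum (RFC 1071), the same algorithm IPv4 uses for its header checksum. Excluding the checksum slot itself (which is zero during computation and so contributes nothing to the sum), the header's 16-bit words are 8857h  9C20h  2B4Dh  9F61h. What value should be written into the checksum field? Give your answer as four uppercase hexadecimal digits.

One's-complement addition (fold any carry out of bit 15 back into bit 0):
  0x8857 + 0x9C20 = 0x12477 → wrap carry → 0x2478
  0x2478 + 0x2B4D = 0x04FC5
  0x4FC5 + 0x9F61 = 0x0EF26
One's-complement sum = 0xEF26.
Checksum = ~0xEF26 & 0xFFFF = 0x10D9.

10D9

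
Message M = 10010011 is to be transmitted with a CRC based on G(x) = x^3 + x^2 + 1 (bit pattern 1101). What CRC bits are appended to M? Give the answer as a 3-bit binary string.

110

Append 3 zeros: 10010011000. Divide by 1101 (XOR where the leading bit is 1):
  pos 0: 1001 XOR 1101 = 0100
  pos 1: 1000 XOR 1101 = 0101
  pos 2: 1010 XOR 1101 = 0111
  pos 3: 1111 XOR 1101 = 0010
  pos 5: 1010 XOR 1101 = 0111
  pos 6: 1110 XOR 1101 = 0011
Remainder (last 3 bits) = 110. This is the CRC / FCS.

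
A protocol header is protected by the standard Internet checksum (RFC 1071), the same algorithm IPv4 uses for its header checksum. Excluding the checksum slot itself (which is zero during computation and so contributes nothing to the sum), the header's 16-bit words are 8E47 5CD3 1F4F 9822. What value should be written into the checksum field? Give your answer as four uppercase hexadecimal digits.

One's-complement addition (fold any carry out of bit 15 back into bit 0):
  0x8E47 + 0x5CD3 = 0x0EB1A
  0xEB1A + 0x1F4F = 0x10A69 → wrap carry → 0x0A6A
  0x0A6A + 0x9822 = 0x0A28C
One's-complement sum = 0xA28C.
Checksum = ~0xA28C & 0xFFFF = 0x5D73.

5D73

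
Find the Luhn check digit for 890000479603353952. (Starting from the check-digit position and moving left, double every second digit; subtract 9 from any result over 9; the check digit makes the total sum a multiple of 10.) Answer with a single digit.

Partial digits right→left: 2 5 9 3 5 3 3 0 6 9 7 4 0 0 0 0 9 8
Double every second digit counting from the check-digit position (so the 1st, 3rd, 5th, ... of the partial from the right).
  doubled (with −9 where >9): 4 9 1 6 3 5 0 0 9 → sum 37
  kept as-is: 5 3 3 0 9 4 0 0 8 → sum 32
Total = 37 + 32 = 69.
Check digit = (10 − (69 mod 10)) mod 10 = 1.

1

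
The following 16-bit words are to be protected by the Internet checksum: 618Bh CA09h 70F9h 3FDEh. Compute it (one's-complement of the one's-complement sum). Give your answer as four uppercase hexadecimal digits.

One's-complement addition (fold any carry out of bit 15 back into bit 0):
  0x618B + 0xCA09 = 0x12B94 → wrap carry → 0x2B95
  0x2B95 + 0x70F9 = 0x09C8E
  0x9C8E + 0x3FDE = 0x0DC6C
One's-complement sum = 0xDC6C.
Checksum = ~0xDC6C & 0xFFFF = 0x2393.

2393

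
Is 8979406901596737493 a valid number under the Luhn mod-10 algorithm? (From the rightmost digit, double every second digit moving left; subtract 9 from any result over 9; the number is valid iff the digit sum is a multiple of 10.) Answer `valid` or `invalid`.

invalid

From the right, keep odd positions and double even positions (subtract 9 from any doubled value over 9):
  doubled (positions 2,4,...): 9 5 5 9 2 9 0 9 9 → sum 57
  kept (positions 1,3,...): 3 4 3 6 5 0 6 4 7 8 → sum 46
Total = 103.
103 mod 10 = 3, so the number is invalid.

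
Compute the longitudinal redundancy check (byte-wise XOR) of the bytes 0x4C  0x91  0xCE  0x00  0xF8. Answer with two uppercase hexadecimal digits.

XOR the bytes together:
  start with 0x4C
  0x4C ⊕ 0x91 = 0xDD
  0xDD ⊕ 0xCE = 0x13
  0x13 ⊕ 0x00 = 0x13
  0x13 ⊕ 0xF8 = 0xEB

EB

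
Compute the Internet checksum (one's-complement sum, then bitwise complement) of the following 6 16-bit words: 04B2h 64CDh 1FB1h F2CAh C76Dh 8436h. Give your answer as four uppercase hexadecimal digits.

3860

One's-complement addition (fold any carry out of bit 15 back into bit 0):
  0x04B2 + 0x64CD = 0x0697F
  0x697F + 0x1FB1 = 0x08930
  0x8930 + 0xF2CA = 0x17BFA → wrap carry → 0x7BFB
  0x7BFB + 0xC76D = 0x14368 → wrap carry → 0x4369
  0x4369 + 0x8436 = 0x0C79F
One's-complement sum = 0xC79F.
Checksum = ~0xC79F & 0xFFFF = 0x3860.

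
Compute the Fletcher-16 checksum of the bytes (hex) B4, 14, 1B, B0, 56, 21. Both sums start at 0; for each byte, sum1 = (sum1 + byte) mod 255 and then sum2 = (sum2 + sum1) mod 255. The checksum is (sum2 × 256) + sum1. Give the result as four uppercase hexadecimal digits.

Running sums (mod 255):
  after byte 0 (B4): sum1=180, sum2=180
  after byte 1 (14): sum1=200, sum2=125
  after byte 2 (1B): sum1=227, sum2=97
  after byte 3 (B0): sum1=148, sum2=245
  after byte 4 (56): sum1=234, sum2=224
  after byte 5 (21): sum1=12, sum2=236
Checksum = sum2·256 + sum1 = 236·256 + 12 = 60428 = 0xEC0C.

EC0C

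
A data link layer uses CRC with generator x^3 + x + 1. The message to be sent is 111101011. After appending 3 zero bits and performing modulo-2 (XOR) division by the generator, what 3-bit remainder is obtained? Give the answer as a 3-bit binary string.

Append 3 zeros: 111101011000. Divide by 1011 (XOR where the leading bit is 1):
  pos 0: 1111 XOR 1011 = 0100
  pos 1: 1000 XOR 1011 = 0011
  pos 3: 1110 XOR 1011 = 0101
  pos 4: 1011 XOR 1011 = 0000
  pos 8: 1000 XOR 1011 = 0011
Remainder (last 3 bits) = 011. This is the CRC / FCS.

011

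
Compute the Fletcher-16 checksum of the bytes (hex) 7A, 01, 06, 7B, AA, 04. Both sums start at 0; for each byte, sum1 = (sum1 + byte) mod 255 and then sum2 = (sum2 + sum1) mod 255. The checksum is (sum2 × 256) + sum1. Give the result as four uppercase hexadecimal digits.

C7AB

Running sums (mod 255):
  after byte 0 (7A): sum1=122, sum2=122
  after byte 1 (01): sum1=123, sum2=245
  after byte 2 (06): sum1=129, sum2=119
  after byte 3 (7B): sum1=252, sum2=116
  after byte 4 (AA): sum1=167, sum2=28
  after byte 5 (04): sum1=171, sum2=199
Checksum = sum2·256 + sum1 = 199·256 + 171 = 51115 = 0xC7AB.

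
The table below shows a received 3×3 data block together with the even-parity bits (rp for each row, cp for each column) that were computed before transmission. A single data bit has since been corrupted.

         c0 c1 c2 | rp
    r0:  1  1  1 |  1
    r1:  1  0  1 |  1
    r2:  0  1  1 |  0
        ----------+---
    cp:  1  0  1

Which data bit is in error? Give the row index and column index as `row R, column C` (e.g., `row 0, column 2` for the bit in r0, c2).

row 1, column 0

Recompute each row's even parity and compare to rp:
  r0: data parity 1, sent rp 1 → ok
  r1: data parity 0, sent rp 1 → mismatch
  r2: data parity 0, sent rp 0 → ok
Recompute each column's even parity and compare to cp:
  c0: data parity 0, sent cp 1 → mismatch
  c1: data parity 0, sent cp 0 → ok
  c2: data parity 1, sent cp 1 → ok
Exactly one row (r1) and one column (c0) fail → the flipped bit is at their intersection.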